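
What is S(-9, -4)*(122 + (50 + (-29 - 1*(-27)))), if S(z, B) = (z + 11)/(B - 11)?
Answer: -68/3 ≈ -22.667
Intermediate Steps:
S(z, B) = (11 + z)/(-11 + B)
S(-9, -4)*(122 + (50 + (-29 - 1*(-27)))) = ((11 - 9)/(-11 - 4))*(122 + (50 + (-29 - 1*(-27)))) = (2/(-15))*(122 + (50 + (-29 + 27))) = (-1/15*2)*(122 + (50 - 2)) = -2*(122 + 48)/15 = -2/15*170 = -68/3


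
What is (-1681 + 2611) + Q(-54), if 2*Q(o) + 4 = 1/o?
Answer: 100223/108 ≈ 927.99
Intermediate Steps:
Q(o) = -2 + 1/(2*o)
(-1681 + 2611) + Q(-54) = (-1681 + 2611) + (-2 + (1/2)/(-54)) = 930 + (-2 + (1/2)*(-1/54)) = 930 + (-2 - 1/108) = 930 - 217/108 = 100223/108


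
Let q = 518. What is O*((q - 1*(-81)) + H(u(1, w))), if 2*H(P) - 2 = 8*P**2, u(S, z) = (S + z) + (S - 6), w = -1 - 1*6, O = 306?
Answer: 331704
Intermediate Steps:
w = -7 (w = -1 - 6 = -7)
u(S, z) = -6 + z + 2*S (u(S, z) = (S + z) + (-6 + S) = -6 + z + 2*S)
H(P) = 1 + 4*P**2 (H(P) = 1 + (8*P**2)/2 = 1 + 4*P**2)
O*((q - 1*(-81)) + H(u(1, w))) = 306*((518 - 1*(-81)) + (1 + 4*(-6 - 7 + 2*1)**2)) = 306*((518 + 81) + (1 + 4*(-6 - 7 + 2)**2)) = 306*(599 + (1 + 4*(-11)**2)) = 306*(599 + (1 + 4*121)) = 306*(599 + (1 + 484)) = 306*(599 + 485) = 306*1084 = 331704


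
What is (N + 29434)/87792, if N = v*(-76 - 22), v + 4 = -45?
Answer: 2853/7316 ≈ 0.38997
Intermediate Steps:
v = -49 (v = -4 - 45 = -49)
N = 4802 (N = -49*(-76 - 22) = -49*(-98) = 4802)
(N + 29434)/87792 = (4802 + 29434)/87792 = 34236*(1/87792) = 2853/7316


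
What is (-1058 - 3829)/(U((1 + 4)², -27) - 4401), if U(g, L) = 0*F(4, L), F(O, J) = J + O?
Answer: 181/163 ≈ 1.1104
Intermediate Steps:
U(g, L) = 0 (U(g, L) = 0*(L + 4) = 0*(4 + L) = 0)
(-1058 - 3829)/(U((1 + 4)², -27) - 4401) = (-1058 - 3829)/(0 - 4401) = -4887/(-4401) = -4887*(-1/4401) = 181/163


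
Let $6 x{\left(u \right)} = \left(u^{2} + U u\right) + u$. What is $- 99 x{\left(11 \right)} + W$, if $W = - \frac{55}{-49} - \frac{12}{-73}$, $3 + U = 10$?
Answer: $- \frac{24661363}{7154} \approx -3447.2$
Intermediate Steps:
$U = 7$ ($U = -3 + 10 = 7$)
$x{\left(u \right)} = \frac{u^{2}}{6} + \frac{4 u}{3}$ ($x{\left(u \right)} = \frac{\left(u^{2} + 7 u\right) + u}{6} = \frac{u^{2} + 8 u}{6} = \frac{u^{2}}{6} + \frac{4 u}{3}$)
$W = \frac{4603}{3577}$ ($W = \left(-55\right) \left(- \frac{1}{49}\right) - - \frac{12}{73} = \frac{55}{49} + \frac{12}{73} = \frac{4603}{3577} \approx 1.2868$)
$- 99 x{\left(11 \right)} + W = - 99 \cdot \frac{1}{6} \cdot 11 \left(8 + 11\right) + \frac{4603}{3577} = - 99 \cdot \frac{1}{6} \cdot 11 \cdot 19 + \frac{4603}{3577} = \left(-99\right) \frac{209}{6} + \frac{4603}{3577} = - \frac{6897}{2} + \frac{4603}{3577} = - \frac{24661363}{7154}$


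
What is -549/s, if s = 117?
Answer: -61/13 ≈ -4.6923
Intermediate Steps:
-549/s = -549/117 = -549*1/117 = -61/13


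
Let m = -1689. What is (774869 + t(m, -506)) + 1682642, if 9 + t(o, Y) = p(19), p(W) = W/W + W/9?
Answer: 22117546/9 ≈ 2.4575e+6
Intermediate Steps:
p(W) = 1 + W/9 (p(W) = 1 + W*(⅑) = 1 + W/9)
t(o, Y) = -53/9 (t(o, Y) = -9 + (1 + (⅑)*19) = -9 + (1 + 19/9) = -9 + 28/9 = -53/9)
(774869 + t(m, -506)) + 1682642 = (774869 - 53/9) + 1682642 = 6973768/9 + 1682642 = 22117546/9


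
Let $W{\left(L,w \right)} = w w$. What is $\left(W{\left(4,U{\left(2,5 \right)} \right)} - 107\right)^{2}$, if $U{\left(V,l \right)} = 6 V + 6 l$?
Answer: $2745649$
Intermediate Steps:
$W{\left(L,w \right)} = w^{2}$
$\left(W{\left(4,U{\left(2,5 \right)} \right)} - 107\right)^{2} = \left(\left(6 \cdot 2 + 6 \cdot 5\right)^{2} - 107\right)^{2} = \left(\left(12 + 30\right)^{2} - 107\right)^{2} = \left(42^{2} - 107\right)^{2} = \left(1764 - 107\right)^{2} = 1657^{2} = 2745649$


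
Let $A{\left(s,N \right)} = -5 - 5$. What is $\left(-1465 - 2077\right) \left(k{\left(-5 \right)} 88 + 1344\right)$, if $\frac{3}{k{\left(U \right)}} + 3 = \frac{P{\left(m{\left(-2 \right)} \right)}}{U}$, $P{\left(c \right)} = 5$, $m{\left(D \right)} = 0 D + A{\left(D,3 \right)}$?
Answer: $-4526676$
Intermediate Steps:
$A{\left(s,N \right)} = -10$
$m{\left(D \right)} = -10$ ($m{\left(D \right)} = 0 D - 10 = 0 - 10 = -10$)
$k{\left(U \right)} = \frac{3}{-3 + \frac{5}{U}}$
$\left(-1465 - 2077\right) \left(k{\left(-5 \right)} 88 + 1344\right) = \left(-1465 - 2077\right) \left(\left(-3\right) \left(-5\right) \frac{1}{-5 + 3 \left(-5\right)} 88 + 1344\right) = - 3542 \left(\left(-3\right) \left(-5\right) \frac{1}{-5 - 15} \cdot 88 + 1344\right) = - 3542 \left(\left(-3\right) \left(-5\right) \frac{1}{-20} \cdot 88 + 1344\right) = - 3542 \left(\left(-3\right) \left(-5\right) \left(- \frac{1}{20}\right) 88 + 1344\right) = - 3542 \left(\left(- \frac{3}{4}\right) 88 + 1344\right) = - 3542 \left(-66 + 1344\right) = \left(-3542\right) 1278 = -4526676$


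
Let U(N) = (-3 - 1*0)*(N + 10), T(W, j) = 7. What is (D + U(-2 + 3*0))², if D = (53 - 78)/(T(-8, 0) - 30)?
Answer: 277729/529 ≈ 525.01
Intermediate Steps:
D = 25/23 (D = (53 - 78)/(7 - 30) = -25/(-23) = -25*(-1/23) = 25/23 ≈ 1.0870)
U(N) = -30 - 3*N (U(N) = (-3 + 0)*(10 + N) = -3*(10 + N) = -30 - 3*N)
(D + U(-2 + 3*0))² = (25/23 + (-30 - 3*(-2 + 3*0)))² = (25/23 + (-30 - 3*(-2 + 0)))² = (25/23 + (-30 - 3*(-2)))² = (25/23 + (-30 + 6))² = (25/23 - 24)² = (-527/23)² = 277729/529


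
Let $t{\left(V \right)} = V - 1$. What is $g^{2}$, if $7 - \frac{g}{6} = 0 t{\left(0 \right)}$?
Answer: $1764$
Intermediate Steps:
$t{\left(V \right)} = -1 + V$ ($t{\left(V \right)} = V - 1 = -1 + V$)
$g = 42$ ($g = 42 - 6 \cdot 0 \left(-1 + 0\right) = 42 - 6 \cdot 0 \left(-1\right) = 42 - 0 = 42 + 0 = 42$)
$g^{2} = 42^{2} = 1764$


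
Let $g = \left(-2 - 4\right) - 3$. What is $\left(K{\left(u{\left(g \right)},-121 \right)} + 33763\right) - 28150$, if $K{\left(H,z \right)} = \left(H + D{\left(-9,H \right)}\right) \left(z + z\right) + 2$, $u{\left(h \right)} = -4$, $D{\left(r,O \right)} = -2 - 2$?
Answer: $7551$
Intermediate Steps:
$D{\left(r,O \right)} = -4$
$g = -9$ ($g = -6 - 3 = -9$)
$K{\left(H,z \right)} = 2 + 2 z \left(-4 + H\right)$ ($K{\left(H,z \right)} = \left(H - 4\right) \left(z + z\right) + 2 = \left(-4 + H\right) 2 z + 2 = 2 z \left(-4 + H\right) + 2 = 2 + 2 z \left(-4 + H\right)$)
$\left(K{\left(u{\left(g \right)},-121 \right)} + 33763\right) - 28150 = \left(\left(2 - -968 + 2 \left(-4\right) \left(-121\right)\right) + 33763\right) - 28150 = \left(\left(2 + 968 + 968\right) + 33763\right) - 28150 = \left(1938 + 33763\right) - 28150 = 35701 - 28150 = 7551$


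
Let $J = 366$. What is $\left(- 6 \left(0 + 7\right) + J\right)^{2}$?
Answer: $104976$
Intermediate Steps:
$\left(- 6 \left(0 + 7\right) + J\right)^{2} = \left(- 6 \left(0 + 7\right) + 366\right)^{2} = \left(\left(-6\right) 7 + 366\right)^{2} = \left(-42 + 366\right)^{2} = 324^{2} = 104976$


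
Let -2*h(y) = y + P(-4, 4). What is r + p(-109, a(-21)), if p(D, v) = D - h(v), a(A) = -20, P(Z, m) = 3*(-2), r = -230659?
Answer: -230781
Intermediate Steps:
P(Z, m) = -6
h(y) = 3 - y/2 (h(y) = -(y - 6)/2 = -(-6 + y)/2 = 3 - y/2)
p(D, v) = -3 + D + v/2 (p(D, v) = D - (3 - v/2) = D + (-3 + v/2) = -3 + D + v/2)
r + p(-109, a(-21)) = -230659 + (-3 - 109 + (½)*(-20)) = -230659 + (-3 - 109 - 10) = -230659 - 122 = -230781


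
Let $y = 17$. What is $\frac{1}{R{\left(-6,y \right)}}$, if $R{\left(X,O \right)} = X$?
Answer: $- \frac{1}{6} \approx -0.16667$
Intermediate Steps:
$\frac{1}{R{\left(-6,y \right)}} = \frac{1}{-6} = - \frac{1}{6}$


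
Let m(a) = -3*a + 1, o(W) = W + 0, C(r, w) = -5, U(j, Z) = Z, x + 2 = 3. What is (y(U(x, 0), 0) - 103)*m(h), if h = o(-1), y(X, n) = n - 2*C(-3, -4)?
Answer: -372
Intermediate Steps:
x = 1 (x = -2 + 3 = 1)
y(X, n) = 10 + n (y(X, n) = n - 2*(-5) = n + 10 = 10 + n)
o(W) = W
h = -1
m(a) = 1 - 3*a
(y(U(x, 0), 0) - 103)*m(h) = ((10 + 0) - 103)*(1 - 3*(-1)) = (10 - 103)*(1 + 3) = -93*4 = -372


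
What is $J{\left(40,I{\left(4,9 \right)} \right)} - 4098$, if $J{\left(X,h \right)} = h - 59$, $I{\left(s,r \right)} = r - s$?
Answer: $-4152$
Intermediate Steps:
$J{\left(X,h \right)} = -59 + h$
$J{\left(40,I{\left(4,9 \right)} \right)} - 4098 = \left(-59 + \left(9 - 4\right)\right) - 4098 = \left(-59 + 5\right) - 4098 = -54 - 4098 = -4152$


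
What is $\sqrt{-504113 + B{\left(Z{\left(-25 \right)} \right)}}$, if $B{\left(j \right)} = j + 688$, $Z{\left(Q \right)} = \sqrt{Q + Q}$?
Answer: $\sqrt{-503425 + 5 i \sqrt{2}} \approx 0.005 + 709.52 i$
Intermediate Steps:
$Z{\left(Q \right)} = \sqrt{2} \sqrt{Q}$ ($Z{\left(Q \right)} = \sqrt{2 Q} = \sqrt{2} \sqrt{Q}$)
$B{\left(j \right)} = 688 + j$
$\sqrt{-504113 + B{\left(Z{\left(-25 \right)} \right)}} = \sqrt{-504113 + \left(688 + \sqrt{2} \sqrt{-25}\right)} = \sqrt{-504113 + \left(688 + \sqrt{2} \cdot 5 i\right)} = \sqrt{-504113 + \left(688 + 5 i \sqrt{2}\right)} = \sqrt{-503425 + 5 i \sqrt{2}}$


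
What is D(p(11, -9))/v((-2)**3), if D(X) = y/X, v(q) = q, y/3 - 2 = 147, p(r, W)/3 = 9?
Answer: -149/72 ≈ -2.0694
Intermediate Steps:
p(r, W) = 27 (p(r, W) = 3*9 = 27)
y = 447 (y = 6 + 3*147 = 6 + 441 = 447)
D(X) = 447/X
D(p(11, -9))/v((-2)**3) = (447/27)/((-2)**3) = (447*(1/27))/(-8) = (149/9)*(-1/8) = -149/72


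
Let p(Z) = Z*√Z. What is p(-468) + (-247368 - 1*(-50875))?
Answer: -196493 - 2808*I*√13 ≈ -1.9649e+5 - 10124.0*I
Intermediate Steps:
p(Z) = Z^(3/2)
p(-468) + (-247368 - 1*(-50875)) = (-468)^(3/2) + (-247368 - 1*(-50875)) = -2808*I*√13 + (-247368 + 50875) = -2808*I*√13 - 196493 = -196493 - 2808*I*√13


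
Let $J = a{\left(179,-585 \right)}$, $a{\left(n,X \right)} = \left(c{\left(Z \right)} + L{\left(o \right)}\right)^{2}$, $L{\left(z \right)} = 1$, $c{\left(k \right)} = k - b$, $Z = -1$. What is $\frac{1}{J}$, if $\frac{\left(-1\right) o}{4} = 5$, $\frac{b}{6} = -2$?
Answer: $\frac{1}{144} \approx 0.0069444$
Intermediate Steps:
$b = -12$ ($b = 6 \left(-2\right) = -12$)
$c{\left(k \right)} = 12 + k$ ($c{\left(k \right)} = k - -12 = k + 12 = 12 + k$)
$o = -20$ ($o = \left(-4\right) 5 = -20$)
$a{\left(n,X \right)} = 144$ ($a{\left(n,X \right)} = \left(\left(12 - 1\right) + 1\right)^{2} = \left(11 + 1\right)^{2} = 12^{2} = 144$)
$J = 144$
$\frac{1}{J} = \frac{1}{144}$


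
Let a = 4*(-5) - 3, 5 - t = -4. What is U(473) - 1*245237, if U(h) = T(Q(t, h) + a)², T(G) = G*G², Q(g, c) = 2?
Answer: 85520884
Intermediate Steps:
t = 9 (t = 5 - 1*(-4) = 5 + 4 = 9)
a = -23 (a = -20 - 3 = -23)
T(G) = G³
U(h) = 85766121 (U(h) = ((2 - 23)³)² = ((-21)³)² = (-9261)² = 85766121)
U(473) - 1*245237 = 85766121 - 1*245237 = 85766121 - 245237 = 85520884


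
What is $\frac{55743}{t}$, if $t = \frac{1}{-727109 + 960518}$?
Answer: $13010917887$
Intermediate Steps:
$t = \frac{1}{233409} \approx 4.2843 \cdot 10^{-6}$
$\frac{55743}{t} = 55743 \frac{1}{\frac{1}{233409}} = 55743 \cdot 233409 = 13010917887$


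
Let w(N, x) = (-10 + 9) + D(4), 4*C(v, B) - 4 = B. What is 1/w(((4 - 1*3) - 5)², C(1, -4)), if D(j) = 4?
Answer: ⅓ ≈ 0.33333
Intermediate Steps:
C(v, B) = 1 + B/4
w(N, x) = 3 (w(N, x) = (-10 + 9) + 4 = -1 + 4 = 3)
1/w(((4 - 1*3) - 5)², C(1, -4)) = 1/3 = ⅓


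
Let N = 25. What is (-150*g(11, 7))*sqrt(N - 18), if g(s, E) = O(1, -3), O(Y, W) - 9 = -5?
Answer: -600*sqrt(7) ≈ -1587.5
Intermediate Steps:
O(Y, W) = 4 (O(Y, W) = 9 - 5 = 4)
g(s, E) = 4
(-150*g(11, 7))*sqrt(N - 18) = (-150*4)*sqrt(25 - 18) = -600*sqrt(7)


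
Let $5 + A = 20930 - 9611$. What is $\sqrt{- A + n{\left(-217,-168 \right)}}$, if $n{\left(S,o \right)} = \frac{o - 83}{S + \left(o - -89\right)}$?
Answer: $\frac{3 i \sqrt{27533698}}{148} \approx 106.36 i$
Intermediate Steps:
$A = 11314$ ($A = -5 + \left(20930 - 9611\right) = -5 + 11319 = 11314$)
$n{\left(S,o \right)} = \frac{-83 + o}{89 + S + o}$ ($n{\left(S,o \right)} = \frac{-83 + o}{S + \left(o + 89\right)} = \frac{-83 + o}{S + \left(89 + o\right)} = \frac{-83 + o}{89 + S + o}$)
$\sqrt{- A + n{\left(-217,-168 \right)}} = \sqrt{\left(-1\right) 11314 + \frac{-83 - 168}{89 - 217 - 168}} = \sqrt{-11314 + \frac{1}{-296} \left(-251\right)} = \sqrt{-11314 - - \frac{251}{296}} = \sqrt{-11314 + \frac{251}{296}} = \sqrt{- \frac{3348693}{296}} = \frac{3 i \sqrt{27533698}}{148}$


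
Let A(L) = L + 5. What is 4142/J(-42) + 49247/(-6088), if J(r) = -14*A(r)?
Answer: -146725/1576792 ≈ -0.093053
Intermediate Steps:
A(L) = 5 + L
J(r) = -70 - 14*r (J(r) = -14*(5 + r) = -70 - 14*r)
4142/J(-42) + 49247/(-6088) = 4142/(-70 - 14*(-42)) + 49247/(-6088) = 4142/(-70 + 588) + 49247*(-1/6088) = 4142/518 - 49247/6088 = 4142*(1/518) - 49247/6088 = 2071/259 - 49247/6088 = -146725/1576792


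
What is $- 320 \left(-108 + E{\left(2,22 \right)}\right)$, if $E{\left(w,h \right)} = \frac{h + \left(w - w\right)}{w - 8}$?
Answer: $\frac{107200}{3} \approx 35733.0$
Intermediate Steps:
$E{\left(w,h \right)} = \frac{h}{-8 + w}$ ($E{\left(w,h \right)} = \frac{h + 0}{-8 + w} = \frac{h}{-8 + w}$)
$- 320 \left(-108 + E{\left(2,22 \right)}\right) = - 320 \left(-108 + \frac{22}{-8 + 2}\right) = - 320 \left(-108 + \frac{22}{-6}\right) = - 320 \left(-108 + 22 \left(- \frac{1}{6}\right)\right) = - 320 \left(-108 - \frac{11}{3}\right) = \left(-320\right) \left(- \frac{335}{3}\right) = \frac{107200}{3}$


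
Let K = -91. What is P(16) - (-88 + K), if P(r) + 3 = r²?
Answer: 432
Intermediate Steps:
P(r) = -3 + r²
P(16) - (-88 + K) = (-3 + 16²) - (-88 - 91) = (-3 + 256) - (-179) = 253 - 1*(-179) = 253 + 179 = 432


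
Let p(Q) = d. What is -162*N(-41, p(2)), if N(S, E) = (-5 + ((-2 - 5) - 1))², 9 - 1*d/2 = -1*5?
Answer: -27378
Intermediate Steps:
d = 28 (d = 18 - (-2)*5 = 18 - 2*(-5) = 18 + 10 = 28)
p(Q) = 28
N(S, E) = 169 (N(S, E) = (-5 + (-7 - 1))² = (-5 - 8)² = (-13)² = 169)
-162*N(-41, p(2)) = -162*169 = -27378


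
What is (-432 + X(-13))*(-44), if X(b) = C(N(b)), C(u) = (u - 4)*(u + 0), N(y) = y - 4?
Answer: 3300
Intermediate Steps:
N(y) = -4 + y
C(u) = u*(-4 + u) (C(u) = (-4 + u)*u = u*(-4 + u))
X(b) = (-8 + b)*(-4 + b) (X(b) = (-4 + b)*(-4 + (-4 + b)) = (-4 + b)*(-8 + b) = (-8 + b)*(-4 + b))
(-432 + X(-13))*(-44) = (-432 + (-8 - 13)*(-4 - 13))*(-44) = (-432 - 21*(-17))*(-44) = (-432 + 357)*(-44) = -75*(-44) = 3300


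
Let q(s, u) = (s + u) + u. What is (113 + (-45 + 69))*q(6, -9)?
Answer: -1644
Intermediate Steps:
q(s, u) = s + 2*u
(113 + (-45 + 69))*q(6, -9) = (113 + (-45 + 69))*(6 + 2*(-9)) = (113 + 24)*(6 - 18) = 137*(-12) = -1644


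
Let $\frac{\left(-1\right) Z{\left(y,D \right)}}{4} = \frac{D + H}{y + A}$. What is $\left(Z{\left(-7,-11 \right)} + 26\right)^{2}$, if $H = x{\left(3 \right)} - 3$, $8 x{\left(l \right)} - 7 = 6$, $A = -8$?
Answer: $\frac{51529}{100} \approx 515.29$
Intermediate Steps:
$x{\left(l \right)} = \frac{13}{8}$ ($x{\left(l \right)} = \frac{7}{8} + \frac{1}{8} \cdot 6 = \frac{7}{8} + \frac{3}{4} = \frac{13}{8}$)
$H = - \frac{11}{8}$ ($H = \frac{13}{8} - 3 = - \frac{11}{8} \approx -1.375$)
$Z{\left(y,D \right)} = - \frac{4 \left(- \frac{11}{8} + D\right)}{-8 + y}$ ($Z{\left(y,D \right)} = - 4 \frac{D - \frac{11}{8}}{y - 8} = - 4 \frac{- \frac{11}{8} + D}{-8 + y} = - \frac{4 \left(- \frac{11}{8} + D\right)}{-8 + y}$)
$\left(Z{\left(-7,-11 \right)} + 26\right)^{2} = \left(\frac{11 - -88}{2 \left(-8 - 7\right)} + 26\right)^{2} = \left(\frac{11 + 88}{2 \left(-15\right)} + 26\right)^{2} = \left(\frac{1}{2} \left(- \frac{1}{15}\right) 99 + 26\right)^{2} = \left(- \frac{33}{10} + 26\right)^{2} = \left(\frac{227}{10}\right)^{2} = \frac{51529}{100}$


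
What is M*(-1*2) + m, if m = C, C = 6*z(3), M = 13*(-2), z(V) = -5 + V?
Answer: 40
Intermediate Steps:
M = -26
C = -12 (C = 6*(-5 + 3) = 6*(-2) = -12)
m = -12
M*(-1*2) + m = -(-26)*2 - 12 = -26*(-2) - 12 = 52 - 12 = 40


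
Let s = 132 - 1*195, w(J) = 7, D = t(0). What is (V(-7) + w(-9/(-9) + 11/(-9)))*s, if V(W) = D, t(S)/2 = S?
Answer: -441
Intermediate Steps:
t(S) = 2*S
D = 0 (D = 2*0 = 0)
V(W) = 0
s = -63 (s = 132 - 195 = -63)
(V(-7) + w(-9/(-9) + 11/(-9)))*s = (0 + 7)*(-63) = 7*(-63) = -441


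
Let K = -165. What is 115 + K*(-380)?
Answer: 62815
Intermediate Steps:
115 + K*(-380) = 115 - 165*(-380) = 115 + 62700 = 62815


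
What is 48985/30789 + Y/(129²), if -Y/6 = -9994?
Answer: 295710109/56928861 ≈ 5.1944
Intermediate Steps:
Y = 59964 (Y = -6*(-9994) = 59964)
48985/30789 + Y/(129²) = 48985/30789 + 59964/(129²) = 48985*(1/30789) + 59964/16641 = 48985/30789 + 59964*(1/16641) = 48985/30789 + 19988/5547 = 295710109/56928861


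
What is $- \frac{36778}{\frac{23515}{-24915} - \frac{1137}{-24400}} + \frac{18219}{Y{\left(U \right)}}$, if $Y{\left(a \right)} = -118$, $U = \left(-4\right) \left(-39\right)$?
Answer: $\frac{525668471609949}{12872328422} \approx 40837.0$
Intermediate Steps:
$U = 156$
$- \frac{36778}{\frac{23515}{-24915} - \frac{1137}{-24400}} + \frac{18219}{Y{\left(U \right)}} = - \frac{36778}{\frac{23515}{-24915} - \frac{1137}{-24400}} + \frac{18219}{-118} = - \frac{36778}{23515 \left(- \frac{1}{24915}\right) - - \frac{1137}{24400}} + 18219 \left(- \frac{1}{118}\right) = - \frac{36778}{- \frac{4703}{4983} + \frac{1137}{24400}} - \frac{18219}{118} = - \frac{36778}{- \frac{109087529}{121585200}} - \frac{18219}{118} = \left(-36778\right) \left(- \frac{121585200}{109087529}\right) - \frac{18219}{118} = \frac{4471660485600}{109087529} - \frac{18219}{118} = \frac{525668471609949}{12872328422}$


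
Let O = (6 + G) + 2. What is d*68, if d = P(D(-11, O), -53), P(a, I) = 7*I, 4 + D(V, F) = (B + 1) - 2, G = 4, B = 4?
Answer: -25228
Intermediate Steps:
O = 12 (O = (6 + 4) + 2 = 10 + 2 = 12)
D(V, F) = -1 (D(V, F) = -4 + ((4 + 1) - 2) = -4 + (5 - 2) = -4 + 3 = -1)
d = -371 (d = 7*(-53) = -371)
d*68 = -371*68 = -25228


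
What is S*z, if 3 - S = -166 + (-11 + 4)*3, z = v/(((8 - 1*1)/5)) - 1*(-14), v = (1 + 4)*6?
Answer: 47120/7 ≈ 6731.4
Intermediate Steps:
v = 30 (v = 5*6 = 30)
z = 248/7 (z = 30/(((8 - 1*1)/5)) - 1*(-14) = 30/(((8 - 1)*(⅕))) + 14 = 30/((7*(⅕))) + 14 = 30/(7/5) + 14 = 30*(5/7) + 14 = 150/7 + 14 = 248/7 ≈ 35.429)
S = 190 (S = 3 - (-166 + (-11 + 4)*3) = 3 - (-166 - 7*3) = 3 - (-166 - 21) = 3 - 1*(-187) = 3 + 187 = 190)
S*z = 190*(248/7) = 47120/7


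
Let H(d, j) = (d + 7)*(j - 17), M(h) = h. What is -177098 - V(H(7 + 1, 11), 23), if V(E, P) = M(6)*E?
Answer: -176558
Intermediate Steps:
H(d, j) = (-17 + j)*(7 + d) (H(d, j) = (7 + d)*(-17 + j) = (-17 + j)*(7 + d))
V(E, P) = 6*E
-177098 - V(H(7 + 1, 11), 23) = -177098 - 6*(-119 - 17*(7 + 1) + 7*11 + (7 + 1)*11) = -177098 - 6*(-119 - 17*8 + 77 + 8*11) = -177098 - 6*(-119 - 136 + 77 + 88) = -177098 - 6*(-90) = -177098 - 1*(-540) = -177098 + 540 = -176558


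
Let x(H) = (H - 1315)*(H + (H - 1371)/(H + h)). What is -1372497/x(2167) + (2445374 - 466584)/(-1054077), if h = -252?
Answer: -465146808413915/177502152325524 ≈ -2.6205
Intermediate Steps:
x(H) = (-1315 + H)*(H + (-1371 + H)/(-252 + H)) (x(H) = (H - 1315)*(H + (H - 1371)/(H - 252)) = (-1315 + H)*(H + (-1371 + H)/(-252 + H)))
-1372497/x(2167) + (2445374 - 466584)/(-1054077) = -1372497*(-252 + 2167)/(1802865 + 2167³ - 1566*2167² + 328694*2167) + (2445374 - 466584)/(-1054077) = -1372497*1915/(1802865 + 10175991463 - 1566*4695889 + 712279898) + 1978790*(-1/1054077) = -1372497*1915/(1802865 + 10175991463 - 7353762174 + 712279898) - 1978790/1054077 = -1372497/((1/1915)*3536312052) - 1978790/1054077 = -1372497/3536312052/1915 - 1978790/1054077 = -1372497*1915/3536312052 - 1978790/1054077 = -125158655/168395812 - 1978790/1054077 = -465146808413915/177502152325524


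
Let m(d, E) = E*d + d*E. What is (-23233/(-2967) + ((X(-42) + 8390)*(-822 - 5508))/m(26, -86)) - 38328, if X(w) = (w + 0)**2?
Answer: -1847353873/77142 ≈ -23947.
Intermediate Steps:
X(w) = w**2
m(d, E) = 2*E*d (m(d, E) = E*d + E*d = 2*E*d)
(-23233/(-2967) + ((X(-42) + 8390)*(-822 - 5508))/m(26, -86)) - 38328 = (-23233/(-2967) + (((-42)**2 + 8390)*(-822 - 5508))/((2*(-86)*26))) - 38328 = (-23233*(-1/2967) + ((1764 + 8390)*(-6330))/(-4472)) - 38328 = (23233/2967 + (10154*(-6330))*(-1/4472)) - 38328 = (23233/2967 - 64274820*(-1/4472)) - 38328 = (23233/2967 + 16068705/1118) - 38328 = 1109344703/77142 - 38328 = -1847353873/77142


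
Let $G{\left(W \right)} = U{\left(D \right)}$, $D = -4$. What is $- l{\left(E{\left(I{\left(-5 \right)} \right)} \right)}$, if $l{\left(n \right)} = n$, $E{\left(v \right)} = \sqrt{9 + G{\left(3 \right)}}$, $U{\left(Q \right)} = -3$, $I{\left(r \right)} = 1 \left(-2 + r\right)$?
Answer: $- \sqrt{6} \approx -2.4495$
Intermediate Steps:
$I{\left(r \right)} = -2 + r$
$G{\left(W \right)} = -3$
$E{\left(v \right)} = \sqrt{6}$ ($E{\left(v \right)} = \sqrt{9 - 3} = \sqrt{6}$)
$- l{\left(E{\left(I{\left(-5 \right)} \right)} \right)} = - \sqrt{6}$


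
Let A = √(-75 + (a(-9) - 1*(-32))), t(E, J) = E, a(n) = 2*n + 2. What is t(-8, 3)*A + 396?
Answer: 396 - 8*I*√59 ≈ 396.0 - 61.449*I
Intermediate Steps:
a(n) = 2 + 2*n
A = I*√59 (A = √(-75 + ((2 + 2*(-9)) - 1*(-32))) = √(-75 + ((2 - 18) + 32)) = √(-75 + (-16 + 32)) = √(-75 + 16) = √(-59) = I*√59 ≈ 7.6811*I)
t(-8, 3)*A + 396 = -8*I*√59 + 396 = 396 - 8*I*√59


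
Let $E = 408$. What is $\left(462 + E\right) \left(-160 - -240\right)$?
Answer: $69600$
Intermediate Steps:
$\left(462 + E\right) \left(-160 - -240\right) = \left(462 + 408\right) \left(-160 - -240\right) = 870 \left(-160 + 240\right) = 870 \cdot 80 = 69600$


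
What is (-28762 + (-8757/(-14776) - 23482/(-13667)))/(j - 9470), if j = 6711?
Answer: 5807834941153/557162370328 ≈ 10.424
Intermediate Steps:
(-28762 + (-8757/(-14776) - 23482/(-13667)))/(j - 9470) = (-28762 + (-8757/(-14776) - 23482/(-13667)))/(6711 - 9470) = (-28762 + (-8757*(-1/14776) - 23482*(-1/13667)))/(-2759) = (-28762 + (8757/14776 + 23482/13667))*(-1/2759) = (-28762 + 466651951/201943592)*(-1/2759) = -5807834941153/201943592*(-1/2759) = 5807834941153/557162370328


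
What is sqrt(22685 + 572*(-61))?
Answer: I*sqrt(12207) ≈ 110.49*I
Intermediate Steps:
sqrt(22685 + 572*(-61)) = sqrt(22685 - 34892) = sqrt(-12207) = I*sqrt(12207)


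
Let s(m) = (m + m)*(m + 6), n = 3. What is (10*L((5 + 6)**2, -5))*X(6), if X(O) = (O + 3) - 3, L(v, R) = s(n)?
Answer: 3240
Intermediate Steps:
s(m) = 2*m*(6 + m) (s(m) = (2*m)*(6 + m) = 2*m*(6 + m))
L(v, R) = 54 (L(v, R) = 2*3*(6 + 3) = 2*3*9 = 54)
X(O) = O (X(O) = (3 + O) - 3 = O)
(10*L((5 + 6)**2, -5))*X(6) = (10*54)*6 = 540*6 = 3240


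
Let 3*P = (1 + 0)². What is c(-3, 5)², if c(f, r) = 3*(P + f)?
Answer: 64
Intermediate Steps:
P = ⅓ (P = (1 + 0)²/3 = (⅓)*1² = (⅓)*1 = ⅓ ≈ 0.33333)
c(f, r) = 1 + 3*f (c(f, r) = 3*(⅓ + f) = 1 + 3*f)
c(-3, 5)² = (1 + 3*(-3))² = (1 - 9)² = (-8)² = 64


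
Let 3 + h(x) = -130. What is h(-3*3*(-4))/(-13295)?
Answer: 133/13295 ≈ 0.010004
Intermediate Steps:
h(x) = -133 (h(x) = -3 - 130 = -133)
h(-3*3*(-4))/(-13295) = -133/(-13295) = -133*(-1/13295) = 133/13295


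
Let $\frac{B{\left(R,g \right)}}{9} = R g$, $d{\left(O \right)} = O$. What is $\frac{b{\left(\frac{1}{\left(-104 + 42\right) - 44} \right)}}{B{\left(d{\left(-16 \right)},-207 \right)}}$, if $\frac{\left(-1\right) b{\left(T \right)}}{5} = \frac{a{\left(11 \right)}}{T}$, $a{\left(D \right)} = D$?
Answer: $\frac{2915}{14904} \approx 0.19559$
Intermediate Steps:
$b{\left(T \right)} = - \frac{55}{T}$ ($b{\left(T \right)} = - 5 \frac{11}{T} = - \frac{55}{T}$)
$B{\left(R,g \right)} = 9 R g$
$\frac{b{\left(\frac{1}{\left(-104 + 42\right) - 44} \right)}}{B{\left(d{\left(-16 \right)},-207 \right)}} = \frac{\left(-55\right) \frac{1}{\frac{1}{\left(-104 + 42\right) - 44}}}{9 \left(-16\right) \left(-207\right)} = \frac{\left(-55\right) \frac{1}{\frac{1}{-62 - 44}}}{29808} = - \frac{55}{\frac{1}{-106}} \cdot \frac{1}{29808} = - \frac{55}{- \frac{1}{106}} \cdot \frac{1}{29808} = \left(-55\right) \left(-106\right) \frac{1}{29808} = 5830 \cdot \frac{1}{29808} = \frac{2915}{14904}$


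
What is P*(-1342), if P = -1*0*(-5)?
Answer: 0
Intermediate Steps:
P = 0 (P = 0*(-5) = 0)
P*(-1342) = 0*(-1342) = 0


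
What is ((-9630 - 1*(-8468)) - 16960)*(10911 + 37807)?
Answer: -882867596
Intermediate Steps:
((-9630 - 1*(-8468)) - 16960)*(10911 + 37807) = ((-9630 + 8468) - 16960)*48718 = (-1162 - 16960)*48718 = -18122*48718 = -882867596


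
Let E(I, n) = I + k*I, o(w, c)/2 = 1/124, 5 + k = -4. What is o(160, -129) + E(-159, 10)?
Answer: 78865/62 ≈ 1272.0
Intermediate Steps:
k = -9 (k = -5 - 4 = -9)
o(w, c) = 1/62 (o(w, c) = 2/124 = 2*(1/124) = 1/62)
E(I, n) = -8*I (E(I, n) = I - 9*I = -8*I)
o(160, -129) + E(-159, 10) = 1/62 - 8*(-159) = 1/62 + 1272 = 78865/62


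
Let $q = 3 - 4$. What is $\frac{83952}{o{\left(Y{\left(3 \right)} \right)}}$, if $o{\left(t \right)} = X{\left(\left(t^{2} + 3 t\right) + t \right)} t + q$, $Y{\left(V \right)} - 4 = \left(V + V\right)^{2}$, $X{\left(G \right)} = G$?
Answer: $\frac{83952}{70399} \approx 1.1925$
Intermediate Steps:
$Y{\left(V \right)} = 4 + 4 V^{2}$ ($Y{\left(V \right)} = 4 + \left(V + V\right)^{2} = 4 + \left(2 V\right)^{2} = 4 + 4 V^{2}$)
$q = -1$
$o{\left(t \right)} = -1 + t \left(t^{2} + 4 t\right)$ ($o{\left(t \right)} = \left(\left(t^{2} + 3 t\right) + t\right) t - 1 = \left(t^{2} + 4 t\right) t - 1 = t \left(t^{2} + 4 t\right) - 1 = -1 + t \left(t^{2} + 4 t\right)$)
$\frac{83952}{o{\left(Y{\left(3 \right)} \right)}} = \frac{83952}{-1 + \left(4 + 4 \cdot 3^{2}\right)^{2} \left(4 + \left(4 + 4 \cdot 3^{2}\right)\right)} = \frac{83952}{-1 + \left(4 + 4 \cdot 9\right)^{2} \left(4 + \left(4 + 4 \cdot 9\right)\right)} = \frac{83952}{-1 + \left(4 + 36\right)^{2} \left(4 + \left(4 + 36\right)\right)} = \frac{83952}{-1 + 40^{2} \left(4 + 40\right)} = \frac{83952}{-1 + 1600 \cdot 44} = \frac{83952}{-1 + 70400} = \frac{83952}{70399}$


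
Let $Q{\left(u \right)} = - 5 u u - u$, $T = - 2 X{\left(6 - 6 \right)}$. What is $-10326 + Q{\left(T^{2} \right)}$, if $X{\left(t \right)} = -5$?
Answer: $-60426$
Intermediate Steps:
$T = 10$ ($T = \left(-2\right) \left(-5\right) = 10$)
$Q{\left(u \right)} = - u - 5 u^{2}$ ($Q{\left(u \right)} = - 5 u^{2} - u = - u - 5 u^{2}$)
$-10326 + Q{\left(T^{2} \right)} = -10326 - 10^{2} \left(1 + 5 \cdot 10^{2}\right) = -10326 - 100 \left(1 + 5 \cdot 100\right) = -10326 - 100 \left(1 + 500\right) = -10326 - 100 \cdot 501 = -10326 - 50100 = -60426$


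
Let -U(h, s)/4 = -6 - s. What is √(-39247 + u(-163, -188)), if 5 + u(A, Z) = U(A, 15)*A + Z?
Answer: 2*I*√13283 ≈ 230.5*I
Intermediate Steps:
U(h, s) = 24 + 4*s (U(h, s) = -4*(-6 - s) = 24 + 4*s)
u(A, Z) = -5 + Z + 84*A (u(A, Z) = -5 + ((24 + 4*15)*A + Z) = -5 + ((24 + 60)*A + Z) = -5 + (84*A + Z) = -5 + (Z + 84*A) = -5 + Z + 84*A)
√(-39247 + u(-163, -188)) = √(-39247 + (-5 - 188 + 84*(-163))) = √(-39247 + (-5 - 188 - 13692)) = √(-39247 - 13885) = √(-53132) = 2*I*√13283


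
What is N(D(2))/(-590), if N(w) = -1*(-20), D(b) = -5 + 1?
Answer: -2/59 ≈ -0.033898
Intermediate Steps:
D(b) = -4
N(w) = 20
N(D(2))/(-590) = 20/(-590) = 20*(-1/590) = -2/59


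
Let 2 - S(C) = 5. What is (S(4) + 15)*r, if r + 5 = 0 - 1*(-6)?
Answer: 12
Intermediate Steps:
S(C) = -3 (S(C) = 2 - 1*5 = 2 - 5 = -3)
r = 1 (r = -5 + (0 - 1*(-6)) = -5 + (0 + 6) = -5 + 6 = 1)
(S(4) + 15)*r = (-3 + 15)*1 = 12*1 = 12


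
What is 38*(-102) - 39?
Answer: -3915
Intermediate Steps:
38*(-102) - 39 = -3876 - 39 = -3915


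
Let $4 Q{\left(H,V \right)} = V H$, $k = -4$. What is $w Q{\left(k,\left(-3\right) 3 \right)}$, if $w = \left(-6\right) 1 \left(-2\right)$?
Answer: $108$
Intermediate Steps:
$Q{\left(H,V \right)} = \frac{H V}{4}$ ($Q{\left(H,V \right)} = \frac{V H}{4} = \frac{H V}{4}$)
$w = 12$ ($w = \left(-6\right) \left(-2\right) = 12$)
$w Q{\left(k,\left(-3\right) 3 \right)} = 12 \cdot \frac{1}{4} \left(-4\right) \left(\left(-3\right) 3\right) = 12 \cdot \frac{1}{4} \left(-4\right) \left(-9\right) = 12 \cdot 9 = 108$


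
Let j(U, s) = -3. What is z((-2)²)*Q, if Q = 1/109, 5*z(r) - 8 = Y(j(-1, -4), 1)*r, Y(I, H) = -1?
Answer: 4/545 ≈ 0.0073394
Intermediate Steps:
z(r) = 8/5 - r/5 (z(r) = 8/5 + (-r)/5 = 8/5 - r/5)
Q = 1/109 ≈ 0.0091743
z((-2)²)*Q = (8/5 - ⅕*(-2)²)*(1/109) = (8/5 - ⅕*4)*(1/109) = (8/5 - ⅘)*(1/109) = (⅘)*(1/109) = 4/545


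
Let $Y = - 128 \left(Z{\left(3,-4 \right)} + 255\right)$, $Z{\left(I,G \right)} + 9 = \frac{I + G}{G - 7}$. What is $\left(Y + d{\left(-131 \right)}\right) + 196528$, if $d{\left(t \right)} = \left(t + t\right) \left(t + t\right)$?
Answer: $\frac{2570396}{11} \approx 2.3367 \cdot 10^{5}$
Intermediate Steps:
$d{\left(t \right)} = 4 t^{2}$ ($d{\left(t \right)} = 2 t 2 t = 4 t^{2}$)
$Z{\left(I,G \right)} = -9 + \frac{G + I}{-7 + G}$ ($Z{\left(I,G \right)} = -9 + \frac{I + G}{G - 7} = -9 + \frac{G + I}{-7 + G}$)
$Y = - \frac{346496}{11}$ ($Y = - 128 \left(\frac{63 + 3 - -32}{-7 - 4} + 255\right) = - 128 \left(\frac{63 + 3 + 32}{-11} + 255\right) = - 128 \left(\left(- \frac{1}{11}\right) 98 + 255\right) = - 128 \left(- \frac{98}{11} + 255\right) = \left(-128\right) \frac{2707}{11} = - \frac{346496}{11} \approx -31500.0$)
$\left(Y + d{\left(-131 \right)}\right) + 196528 = \left(- \frac{346496}{11} + 4 \left(-131\right)^{2}\right) + 196528 = \left(- \frac{346496}{11} + 4 \cdot 17161\right) + 196528 = \left(- \frac{346496}{11} + 68644\right) + 196528 = \frac{408588}{11} + 196528 = \frac{2570396}{11}$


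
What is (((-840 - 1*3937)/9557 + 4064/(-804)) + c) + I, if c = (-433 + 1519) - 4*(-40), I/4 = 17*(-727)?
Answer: -92581587919/1920957 ≈ -48196.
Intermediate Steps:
I = -49436 (I = 4*(17*(-727)) = 4*(-12359) = -49436)
c = 1246 (c = 1086 + 160 = 1246)
(((-840 - 1*3937)/9557 + 4064/(-804)) + c) + I = (((-840 - 1*3937)/9557 + 4064/(-804)) + 1246) - 49436 = (((-840 - 3937)*(1/9557) + 4064*(-1/804)) + 1246) - 49436 = ((-4777*1/9557 - 1016/201) + 1246) - 49436 = ((-4777/9557 - 1016/201) + 1246) - 49436 = (-10670089/1920957 + 1246) - 49436 = 2382842333/1920957 - 49436 = -92581587919/1920957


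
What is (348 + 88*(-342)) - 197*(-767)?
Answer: 121351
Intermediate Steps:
(348 + 88*(-342)) - 197*(-767) = (348 - 30096) + 151099 = -29748 + 151099 = 121351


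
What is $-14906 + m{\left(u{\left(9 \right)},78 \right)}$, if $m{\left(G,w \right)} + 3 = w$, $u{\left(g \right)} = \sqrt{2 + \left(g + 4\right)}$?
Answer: $-14831$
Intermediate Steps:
$u{\left(g \right)} = \sqrt{6 + g}$ ($u{\left(g \right)} = \sqrt{2 + \left(4 + g\right)} = \sqrt{6 + g}$)
$m{\left(G,w \right)} = -3 + w$
$-14906 + m{\left(u{\left(9 \right)},78 \right)} = -14906 + \left(-3 + 78\right) = -14906 + 75 = -14831$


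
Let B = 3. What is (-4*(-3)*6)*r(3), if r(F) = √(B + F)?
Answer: 72*√6 ≈ 176.36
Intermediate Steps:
r(F) = √(3 + F)
(-4*(-3)*6)*r(3) = (-4*(-3)*6)*√(3 + 3) = (12*6)*√6 = 72*√6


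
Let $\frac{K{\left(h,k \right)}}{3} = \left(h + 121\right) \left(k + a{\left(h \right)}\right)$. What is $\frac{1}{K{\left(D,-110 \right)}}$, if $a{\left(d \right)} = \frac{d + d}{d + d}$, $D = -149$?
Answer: $\frac{1}{9156} \approx 0.00010922$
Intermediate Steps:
$a{\left(d \right)} = 1$ ($a{\left(d \right)} = \frac{2 d}{2 d} = 2 d \frac{1}{2 d} = 1$)
$K{\left(h,k \right)} = 3 \left(1 + k\right) \left(121 + h\right)$ ($K{\left(h,k \right)} = 3 \left(h + 121\right) \left(k + 1\right) = 3 \left(121 + h\right) \left(1 + k\right) = 3 \left(1 + k\right) \left(121 + h\right)$)
$\frac{1}{K{\left(D,-110 \right)}} = \frac{1}{363 + 3 \left(-149\right) + 363 \left(-110\right) + 3 \left(-149\right) \left(-110\right)} = \frac{1}{363 - 447 - 39930 + 49170} = \frac{1}{9156}$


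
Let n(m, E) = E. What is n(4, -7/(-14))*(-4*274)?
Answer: -548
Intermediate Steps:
n(4, -7/(-14))*(-4*274) = (-7/(-14))*(-4*274) = -7*(-1/14)*(-1096) = (1/2)*(-1096) = -548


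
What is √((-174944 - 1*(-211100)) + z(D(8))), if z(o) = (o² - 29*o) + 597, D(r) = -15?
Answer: 3*√4157 ≈ 193.42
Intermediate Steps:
z(o) = 597 + o² - 29*o
√((-174944 - 1*(-211100)) + z(D(8))) = √((-174944 - 1*(-211100)) + (597 + (-15)² - 29*(-15))) = √((-174944 + 211100) + (597 + 225 + 435)) = √(36156 + 1257) = √37413 = 3*√4157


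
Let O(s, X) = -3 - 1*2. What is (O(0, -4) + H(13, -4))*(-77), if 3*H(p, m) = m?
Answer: 1463/3 ≈ 487.67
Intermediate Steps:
O(s, X) = -5 (O(s, X) = -3 - 2 = -5)
H(p, m) = m/3
(O(0, -4) + H(13, -4))*(-77) = (-5 + (1/3)*(-4))*(-77) = (-5 - 4/3)*(-77) = -19/3*(-77) = 1463/3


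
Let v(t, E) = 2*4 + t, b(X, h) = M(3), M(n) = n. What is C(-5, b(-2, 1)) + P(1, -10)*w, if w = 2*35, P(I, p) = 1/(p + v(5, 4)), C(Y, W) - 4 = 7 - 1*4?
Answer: 91/3 ≈ 30.333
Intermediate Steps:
b(X, h) = 3
C(Y, W) = 7 (C(Y, W) = 4 + (7 - 1*4) = 4 + (7 - 4) = 4 + 3 = 7)
v(t, E) = 8 + t
P(I, p) = 1/(13 + p) (P(I, p) = 1/(p + (8 + 5)) = 1/(p + 13) = 1/(13 + p))
w = 70
C(-5, b(-2, 1)) + P(1, -10)*w = 7 + 70/(13 - 10) = 7 + 70/3 = 91/3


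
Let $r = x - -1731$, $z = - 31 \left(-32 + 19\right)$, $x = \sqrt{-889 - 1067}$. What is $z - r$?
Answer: $-1328 - 2 i \sqrt{489} \approx -1328.0 - 44.227 i$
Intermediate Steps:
$x = 2 i \sqrt{489}$ ($x = \sqrt{-1956} = 2 i \sqrt{489} \approx 44.227 i$)
$z = 403$ ($z = \left(-31\right) \left(-13\right) = 403$)
$r = 1731 + 2 i \sqrt{489}$ ($r = 2 i \sqrt{489} - -1731 = 2 i \sqrt{489} + 1731 = 1731 + 2 i \sqrt{489} \approx 1731.0 + 44.227 i$)
$z - r = 403 - \left(1731 + 2 i \sqrt{489}\right) = -1328 - 2 i \sqrt{489}$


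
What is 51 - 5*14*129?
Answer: -8979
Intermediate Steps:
51 - 5*14*129 = 51 - 70*129 = 51 - 9030 = -8979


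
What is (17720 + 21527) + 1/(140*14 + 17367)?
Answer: 758526770/19327 ≈ 39247.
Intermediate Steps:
(17720 + 21527) + 1/(140*14 + 17367) = 39247 + 1/(1960 + 17367) = 39247 + 1/19327 = 758526770/19327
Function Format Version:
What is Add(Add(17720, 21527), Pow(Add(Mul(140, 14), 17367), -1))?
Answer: Rational(758526770, 19327) ≈ 39247.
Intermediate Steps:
Add(Add(17720, 21527), Pow(Add(Mul(140, 14), 17367), -1)) = Add(39247, Pow(Add(1960, 17367), -1)) = Add(39247, Pow(19327, -1)) = Add(39247, Rational(1, 19327)) = Rational(758526770, 19327)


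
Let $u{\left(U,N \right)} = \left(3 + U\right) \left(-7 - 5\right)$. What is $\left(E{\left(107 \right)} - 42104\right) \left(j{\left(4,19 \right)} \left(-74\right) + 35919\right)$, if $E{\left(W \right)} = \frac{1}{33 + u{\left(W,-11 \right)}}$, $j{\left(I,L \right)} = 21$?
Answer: $- \frac{620721810295}{429} \approx -1.4469 \cdot 10^{9}$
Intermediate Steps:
$u{\left(U,N \right)} = -36 - 12 U$ ($u{\left(U,N \right)} = \left(3 + U\right) \left(-12\right) = -36 - 12 U$)
$E{\left(W \right)} = \frac{1}{-3 - 12 W}$ ($E{\left(W \right)} = \frac{1}{33 - \left(36 + 12 W\right)} = \frac{1}{-3 - 12 W}$)
$\left(E{\left(107 \right)} - 42104\right) \left(j{\left(4,19 \right)} \left(-74\right) + 35919\right) = \left(- \frac{1}{3 + 12 \cdot 107} - 42104\right) \left(21 \left(-74\right) + 35919\right) = \left(- \frac{1}{3 + 1284} - 42104\right) \left(-1554 + 35919\right) = \left(- \frac{1}{1287} - 42104\right) 34365 = \left(- \frac{54187849}{1287}\right) 34365 = - \frac{620721810295}{429}$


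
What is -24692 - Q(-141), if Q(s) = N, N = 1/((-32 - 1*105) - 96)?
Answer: -5753235/233 ≈ -24692.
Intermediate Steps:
N = -1/233 (N = 1/((-32 - 105) - 96) = 1/(-137 - 96) = 1/(-233) = -1/233 ≈ -0.0042918)
Q(s) = -1/233
-24692 - Q(-141) = -24692 - 1*(-1/233) = -24692 + 1/233 = -5753235/233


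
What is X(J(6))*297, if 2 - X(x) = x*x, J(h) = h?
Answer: -10098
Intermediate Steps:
X(x) = 2 - x² (X(x) = 2 - x*x = 2 - x²)
X(J(6))*297 = (2 - 1*6²)*297 = (2 - 1*36)*297 = (2 - 36)*297 = -34*297 = -10098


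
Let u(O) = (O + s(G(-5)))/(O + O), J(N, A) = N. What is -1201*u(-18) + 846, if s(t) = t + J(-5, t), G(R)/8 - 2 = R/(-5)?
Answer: 31657/36 ≈ 879.36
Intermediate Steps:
G(R) = 16 - 8*R/5 (G(R) = 16 + 8*(R/(-5)) = 16 + 8*(R*(-⅕)) = 16 + 8*(-R/5) = 16 - 8*R/5)
s(t) = -5 + t (s(t) = t - 5 = -5 + t)
u(O) = (19 + O)/(2*O) (u(O) = (O + (-5 + (16 - 8/5*(-5))))/(O + O) = (O + (-5 + (16 + 8)))/((2*O)) = (O + (-5 + 24))*(1/(2*O)) = (O + 19)*(1/(2*O)) = (19 + O)*(1/(2*O)) = (19 + O)/(2*O))
-1201*u(-18) + 846 = -1201*(19 - 18)/(2*(-18)) + 846 = -1201*(-1)/(2*18) + 846 = -1201*(-1/36) + 846 = 1201/36 + 846 = 31657/36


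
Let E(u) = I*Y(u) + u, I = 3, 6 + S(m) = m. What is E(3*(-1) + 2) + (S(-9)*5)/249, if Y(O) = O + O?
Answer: -606/83 ≈ -7.3012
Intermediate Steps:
S(m) = -6 + m
Y(O) = 2*O
E(u) = 7*u (E(u) = 3*(2*u) + u = 6*u + u = 7*u)
E(3*(-1) + 2) + (S(-9)*5)/249 = 7*(3*(-1) + 2) + ((-6 - 9)*5)/249 = 7*(-3 + 2) - 15*5*(1/249) = 7*(-1) - 75*1/249 = -7 - 25/83 = -606/83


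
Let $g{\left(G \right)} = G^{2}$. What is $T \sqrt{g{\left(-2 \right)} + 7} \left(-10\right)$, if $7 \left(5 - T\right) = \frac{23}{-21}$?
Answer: $- \frac{7580 \sqrt{11}}{147} \approx -171.02$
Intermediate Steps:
$T = \frac{758}{147}$ ($T = 5 - \frac{23 \frac{1}{-21}}{7} = 5 - \frac{23 \left(- \frac{1}{21}\right)}{7} = 5 - - \frac{23}{147} = 5 + \frac{23}{147} = \frac{758}{147} \approx 5.1565$)
$T \sqrt{g{\left(-2 \right)} + 7} \left(-10\right) = \frac{758 \sqrt{\left(-2\right)^{2} + 7}}{147} \left(-10\right) = \frac{758 \sqrt{4 + 7}}{147} \left(-10\right) = \frac{758 \sqrt{11}}{147} \left(-10\right) = - \frac{7580 \sqrt{11}}{147}$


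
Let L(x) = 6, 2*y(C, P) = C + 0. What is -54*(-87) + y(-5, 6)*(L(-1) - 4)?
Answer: 4693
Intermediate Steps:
y(C, P) = C/2 (y(C, P) = (C + 0)/2 = C/2)
-54*(-87) + y(-5, 6)*(L(-1) - 4) = -54*(-87) + ((½)*(-5))*(6 - 4) = 4698 - 5/2*2 = 4698 - 5 = 4693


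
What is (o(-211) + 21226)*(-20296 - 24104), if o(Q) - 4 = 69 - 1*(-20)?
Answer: -946563600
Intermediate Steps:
o(Q) = 93 (o(Q) = 4 + (69 - 1*(-20)) = 4 + (69 + 20) = 4 + 89 = 93)
(o(-211) + 21226)*(-20296 - 24104) = (93 + 21226)*(-20296 - 24104) = 21319*(-44400) = -946563600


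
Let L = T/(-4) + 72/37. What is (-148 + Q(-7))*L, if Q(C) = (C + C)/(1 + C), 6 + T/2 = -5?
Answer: -240787/222 ≈ -1084.6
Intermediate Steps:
T = -22 (T = -12 + 2*(-5) = -12 - 10 = -22)
Q(C) = 2*C/(1 + C) (Q(C) = (2*C)/(1 + C) = 2*C/(1 + C))
L = 551/74 (L = -22/(-4) + 72/37 = -22*(-¼) + 72*(1/37) = 11/2 + 72/37 = 551/74 ≈ 7.4459)
(-148 + Q(-7))*L = (-148 + 2*(-7)/(1 - 7))*(551/74) = (-148 + 2*(-7)/(-6))*(551/74) = (-148 + 2*(-7)*(-⅙))*(551/74) = (-148 + 7/3)*(551/74) = -437/3*551/74 = -240787/222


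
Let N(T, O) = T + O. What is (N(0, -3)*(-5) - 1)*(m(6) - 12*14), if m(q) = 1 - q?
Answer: -2422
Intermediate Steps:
N(T, O) = O + T
(N(0, -3)*(-5) - 1)*(m(6) - 12*14) = ((-3 + 0)*(-5) - 1)*((1 - 1*6) - 12*14) = (-3*(-5) - 1)*((1 - 6) - 168) = (15 - 1)*(-5 - 168) = 14*(-173) = -2422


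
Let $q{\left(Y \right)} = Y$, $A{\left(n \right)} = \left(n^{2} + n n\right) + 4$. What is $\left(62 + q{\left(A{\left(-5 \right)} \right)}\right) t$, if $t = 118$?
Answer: $13688$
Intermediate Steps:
$A{\left(n \right)} = 4 + 2 n^{2}$ ($A{\left(n \right)} = \left(n^{2} + n^{2}\right) + 4 = 2 n^{2} + 4 = 4 + 2 n^{2}$)
$\left(62 + q{\left(A{\left(-5 \right)} \right)}\right) t = \left(62 + \left(4 + 2 \left(-5\right)^{2}\right)\right) 118 = \left(62 + \left(4 + 2 \cdot 25\right)\right) 118 = \left(62 + \left(4 + 50\right)\right) 118 = \left(62 + 54\right) 118 = 116 \cdot 118 = 13688$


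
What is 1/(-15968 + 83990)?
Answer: 1/68022 ≈ 1.4701e-5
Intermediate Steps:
1/(-15968 + 83990) = 1/68022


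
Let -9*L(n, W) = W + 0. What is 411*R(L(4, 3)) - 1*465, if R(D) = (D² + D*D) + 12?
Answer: 13675/3 ≈ 4558.3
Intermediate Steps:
L(n, W) = -W/9 (L(n, W) = -(W + 0)/9 = -W/9)
R(D) = 12 + 2*D² (R(D) = (D² + D²) + 12 = 2*D² + 12 = 12 + 2*D²)
411*R(L(4, 3)) - 1*465 = 411*(12 + 2*(-⅑*3)²) - 1*465 = 411*(12 + 2*(-⅓)²) - 465 = 411*(12 + 2*(⅑)) - 465 = 411*(12 + 2/9) - 465 = 411*(110/9) - 465 = 15070/3 - 465 = 13675/3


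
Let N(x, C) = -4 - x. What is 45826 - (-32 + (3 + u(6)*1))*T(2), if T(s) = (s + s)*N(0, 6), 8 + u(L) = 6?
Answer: 45330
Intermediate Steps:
u(L) = -2 (u(L) = -8 + 6 = -2)
T(s) = -8*s (T(s) = (s + s)*(-4 - 1*0) = (2*s)*(-4 + 0) = (2*s)*(-4) = -8*s)
45826 - (-32 + (3 + u(6)*1))*T(2) = 45826 - (-32 + (3 - 2*1))*(-8*2) = 45826 - (-32 + (3 - 2))*(-16) = 45826 - (-32 + 1)*(-16) = 45826 - (-31)*(-16) = 45826 - 1*496 = 45826 - 496 = 45330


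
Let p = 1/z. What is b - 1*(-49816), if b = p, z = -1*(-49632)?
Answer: 2472467713/49632 ≈ 49816.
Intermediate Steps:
z = 49632
p = 1/49632 ≈ 2.0148e-5
b = 1/49632 ≈ 2.0148e-5
b - 1*(-49816) = 1/49632 - 1*(-49816) = 1/49632 + 49816 = 2472467713/49632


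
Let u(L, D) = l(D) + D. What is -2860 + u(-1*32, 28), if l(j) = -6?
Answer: -2838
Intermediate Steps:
u(L, D) = -6 + D
-2860 + u(-1*32, 28) = -2860 + (-6 + 28) = -2860 + 22 = -2838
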